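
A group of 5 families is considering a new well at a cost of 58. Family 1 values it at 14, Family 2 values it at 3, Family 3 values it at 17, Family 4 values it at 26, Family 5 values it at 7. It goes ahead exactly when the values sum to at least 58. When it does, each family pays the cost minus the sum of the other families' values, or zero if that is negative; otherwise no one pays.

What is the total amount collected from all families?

30

Total value 67 ≥ cost 58, so it is built.
Family 1: others sum to 53; max(0, 58 - 53) = 5.
Family 2: others sum to 64; max(0, 58 - 64) = 0.
Family 3: others sum to 50; max(0, 58 - 50) = 8.
Family 4: others sum to 41; max(0, 58 - 41) = 17.
Family 5: others sum to 60; max(0, 58 - 60) = 0.
Total collected = 5 + 0 + 8 + 17 + 0 = 30.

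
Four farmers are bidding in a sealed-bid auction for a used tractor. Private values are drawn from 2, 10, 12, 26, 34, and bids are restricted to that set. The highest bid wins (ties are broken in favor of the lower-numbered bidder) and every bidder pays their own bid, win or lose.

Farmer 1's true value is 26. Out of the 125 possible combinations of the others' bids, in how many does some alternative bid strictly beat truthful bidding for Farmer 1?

Others bid (2, 2, 2): truth gives 0; bid 2 gives 24 > 0. Violating.
Others bid (2, 2, 10): truth gives 0; bid 10 gives 16 > 0. Violating.
Others bid (2, 2, 12): truth gives 0; bid 12 gives 14 > 0. Violating.
Others bid (2, 2, 34): truth gives -26; bid 2 gives -2 > -26. Violating.
Others bid (2, 2, 26): truth gives 0; no alternative beats it.
Others bid (2, 10, 26): truth gives 0; no alternative beats it.
(Checking all 125 profiles: 88 have a profitable deviation, 37 do not.)

88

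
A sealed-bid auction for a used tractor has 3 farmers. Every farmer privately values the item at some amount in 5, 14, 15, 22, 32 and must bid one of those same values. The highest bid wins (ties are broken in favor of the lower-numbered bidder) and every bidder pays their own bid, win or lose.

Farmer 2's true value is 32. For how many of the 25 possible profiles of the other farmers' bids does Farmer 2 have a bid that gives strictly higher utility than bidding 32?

Others bid (5, 5): truth gives 0; bid 14 gives 18 > 0. Violating.
Others bid (5, 14): truth gives 0; bid 14 gives 18 > 0. Violating.
Others bid (5, 15): truth gives 0; bid 15 gives 17 > 0. Violating.
Others bid (5, 22): truth gives 0; bid 22 gives 10 > 0. Violating.
Others bid (5, 32): truth gives 0; no alternative beats it.
Others bid (14, 32): truth gives 0; no alternative beats it.
(Checking all 25 profiles: 17 have a profitable deviation, 8 do not.)

17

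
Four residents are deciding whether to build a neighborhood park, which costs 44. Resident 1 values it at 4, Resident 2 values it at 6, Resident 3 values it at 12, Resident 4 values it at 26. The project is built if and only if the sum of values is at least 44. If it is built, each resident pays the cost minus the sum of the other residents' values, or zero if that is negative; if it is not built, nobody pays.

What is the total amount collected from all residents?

Total value 48 ≥ cost 44, so it is built.
Resident 1: others sum to 44; max(0, 44 - 44) = 0.
Resident 2: others sum to 42; max(0, 44 - 42) = 2.
Resident 3: others sum to 36; max(0, 44 - 36) = 8.
Resident 4: others sum to 22; max(0, 44 - 22) = 22.
Total collected = 0 + 2 + 8 + 22 = 32.

32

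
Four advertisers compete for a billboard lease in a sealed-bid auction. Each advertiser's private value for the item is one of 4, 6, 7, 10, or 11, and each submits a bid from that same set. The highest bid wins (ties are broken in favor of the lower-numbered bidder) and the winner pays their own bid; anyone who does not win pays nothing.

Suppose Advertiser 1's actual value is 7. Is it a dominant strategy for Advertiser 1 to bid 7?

No

Consider the case where Advertiser 2 bids 4, Advertiser 3 bids 4 and Advertiser 4 bids 4.
Truthful bid 7: wins, pays 7, utility 7 - 7 = 0.
Bid 4 instead: wins, pays 4, utility 7 - 4 = 3.
Since 3 > 0, bidding 4 is strictly better here, so truthful bidding is not dominant.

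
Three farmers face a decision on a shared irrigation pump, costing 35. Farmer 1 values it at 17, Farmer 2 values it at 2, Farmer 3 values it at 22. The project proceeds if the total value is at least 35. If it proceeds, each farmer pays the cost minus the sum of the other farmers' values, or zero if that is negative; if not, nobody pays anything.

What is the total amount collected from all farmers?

27

Total value 41 ≥ cost 35, so it is built.
Farmer 1: others sum to 24; max(0, 35 - 24) = 11.
Farmer 2: others sum to 39; max(0, 35 - 39) = 0.
Farmer 3: others sum to 19; max(0, 35 - 19) = 16.
Total collected = 11 + 0 + 16 = 27.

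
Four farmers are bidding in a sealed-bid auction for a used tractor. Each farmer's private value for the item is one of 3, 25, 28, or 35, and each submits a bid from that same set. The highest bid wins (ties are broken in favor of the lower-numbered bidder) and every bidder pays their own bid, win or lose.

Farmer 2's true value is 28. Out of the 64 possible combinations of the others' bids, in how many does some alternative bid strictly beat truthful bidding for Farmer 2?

Others bid (3, 3, 3): truth gives 0; bid 25 gives 3 > 0. Violating.
Others bid (3, 3, 25): truth gives 0; bid 25 gives 3 > 0. Violating.
Others bid (3, 3, 35): truth gives -28; bid 3 gives -3 > -28. Violating.
Others bid (3, 25, 3): truth gives 0; bid 25 gives 3 > 0. Violating.
Others bid (3, 3, 28): truth gives 0; no alternative beats it.
Others bid (3, 25, 28): truth gives 0; no alternative beats it.
(Checking all 64 profiles: 50 have a profitable deviation, 14 do not.)

50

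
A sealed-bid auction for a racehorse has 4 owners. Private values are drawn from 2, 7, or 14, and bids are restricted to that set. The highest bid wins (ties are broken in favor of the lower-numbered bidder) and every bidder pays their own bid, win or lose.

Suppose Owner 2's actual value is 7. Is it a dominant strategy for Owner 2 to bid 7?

No

Consider the case where Owner 1 bids 2, Owner 3 bids 2 and Owner 4 bids 14.
Truthful bid 7: loses but pays 7, utility -7.
Bid 2 instead: loses but pays 2, utility -2.
Since -2 > -7, bidding 2 is strictly better here, so truthful bidding is not dominant.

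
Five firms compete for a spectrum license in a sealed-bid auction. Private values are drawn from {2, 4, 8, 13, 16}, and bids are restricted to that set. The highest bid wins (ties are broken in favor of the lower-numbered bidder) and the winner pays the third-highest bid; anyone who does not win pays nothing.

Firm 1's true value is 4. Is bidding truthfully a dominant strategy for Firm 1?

No

Consider the case where Firm 2 bids 2, Firm 3 bids 2, Firm 4 bids 2 and Firm 5 bids 8.
Truthful bid 4: loses, pays 0, utility 0.
Bid 8 instead: wins, pays 2, utility 4 - 2 = 2.
Since 2 > 0, bidding 8 is strictly better here, so truthful bidding is not dominant.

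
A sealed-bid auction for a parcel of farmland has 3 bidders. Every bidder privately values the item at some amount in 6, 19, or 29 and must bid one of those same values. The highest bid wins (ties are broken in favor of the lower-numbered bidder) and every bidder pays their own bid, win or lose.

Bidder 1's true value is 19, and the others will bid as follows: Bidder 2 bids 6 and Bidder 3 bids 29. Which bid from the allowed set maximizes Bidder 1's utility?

6

Bid 6: loses but pays 6, utility -6.
Bid 19: loses but pays 19, utility -19.
Bid 29: wins, pays 29, utility 19 - 29 = -10.
The best choice is 6 with utility -6.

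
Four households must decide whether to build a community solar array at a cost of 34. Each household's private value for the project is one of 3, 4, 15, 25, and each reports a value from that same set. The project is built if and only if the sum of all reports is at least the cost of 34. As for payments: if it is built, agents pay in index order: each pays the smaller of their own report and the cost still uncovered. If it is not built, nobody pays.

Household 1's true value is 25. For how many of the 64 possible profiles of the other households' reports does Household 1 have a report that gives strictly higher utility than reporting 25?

Others report (3, 3, 15): truth gives 0; report 15 gives 10 > 0. Violating.
Others report (3, 3, 25): truth gives 0; report 3 gives 22 > 0. Violating.
Others report (3, 4, 15): truth gives 0; report 15 gives 10 > 0. Violating.
Others report (3, 4, 25): truth gives 0; report 3 gives 22 > 0. Violating.
Others report (3, 3, 3): truth gives 0; no alternative beats it.
Others report (3, 3, 4): truth gives 0; no alternative beats it.
(Checking all 64 profiles: 56 have a profitable deviation, 8 do not.)

56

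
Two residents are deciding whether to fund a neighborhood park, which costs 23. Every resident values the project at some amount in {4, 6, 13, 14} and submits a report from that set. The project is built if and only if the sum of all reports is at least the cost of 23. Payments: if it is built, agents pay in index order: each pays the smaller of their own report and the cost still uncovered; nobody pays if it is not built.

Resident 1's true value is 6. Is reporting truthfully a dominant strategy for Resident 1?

Check each profile of the others' reports and compare truth against every alternative report.
Others report (4): truth gives 0, best alternative gives 0.
Others report (6): truth gives 0, best alternative gives 0.
Others report (13): truth gives 0, best alternative gives 0.
Others report (14): truth gives 0, best alternative gives 0.
In every case the truthful report is at least as good as any alternative, so it is a dominant strategy.

Yes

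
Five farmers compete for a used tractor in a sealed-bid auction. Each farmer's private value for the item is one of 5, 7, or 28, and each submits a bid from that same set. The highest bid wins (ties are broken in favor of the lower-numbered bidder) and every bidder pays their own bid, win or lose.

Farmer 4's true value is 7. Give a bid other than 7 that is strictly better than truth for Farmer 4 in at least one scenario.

Suppose Farmer 1 bids 5, Farmer 2 bids 5, Farmer 3 bids 5 and Farmer 5 bids 28.
Bid 7: loses but pays 7, utility -7.
Bid 5: loses but pays 5, utility -5.
So bidding 5 beats truth here (-5 > -7).

5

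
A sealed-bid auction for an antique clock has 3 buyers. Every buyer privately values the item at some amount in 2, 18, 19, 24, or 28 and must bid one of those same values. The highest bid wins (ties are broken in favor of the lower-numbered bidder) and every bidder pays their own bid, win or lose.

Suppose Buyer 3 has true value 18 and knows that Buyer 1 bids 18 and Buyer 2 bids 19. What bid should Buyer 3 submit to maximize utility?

Bid 2: loses but pays 2, utility -2.
Bid 18: loses but pays 18, utility -18.
Bid 19: loses but pays 19, utility -19.
Bid 24: wins, pays 24, utility 18 - 24 = -6.
Bid 28: wins, pays 28, utility 18 - 28 = -10.
The best choice is 2 with utility -2.

2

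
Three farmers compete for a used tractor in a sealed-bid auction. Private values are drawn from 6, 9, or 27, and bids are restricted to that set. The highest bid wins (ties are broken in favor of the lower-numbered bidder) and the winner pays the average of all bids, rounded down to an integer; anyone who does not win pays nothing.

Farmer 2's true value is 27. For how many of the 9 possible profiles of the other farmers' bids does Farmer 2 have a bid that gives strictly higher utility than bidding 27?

Others bid (6, 6): truth gives 14; bid 9 gives 20 > 14. Violating.
Others bid (6, 9): truth gives 13; bid 9 gives 19 > 13. Violating.
Others bid (6, 27): truth gives 7; no alternative beats it.
Others bid (9, 6): truth gives 13; no alternative beats it.
(Checking all 9 profiles: 2 have a profitable deviation, 7 do not.)

2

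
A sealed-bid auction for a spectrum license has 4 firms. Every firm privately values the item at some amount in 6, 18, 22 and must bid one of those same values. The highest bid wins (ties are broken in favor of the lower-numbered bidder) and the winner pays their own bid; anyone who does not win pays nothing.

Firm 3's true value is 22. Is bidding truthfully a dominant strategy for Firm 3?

Consider the case where Firm 1 bids 6, Firm 2 bids 6 and Firm 4 bids 6.
Truthful bid 22: wins, pays 22, utility 22 - 22 = 0.
Bid 18 instead: wins, pays 18, utility 22 - 18 = 4.
Since 4 > 0, bidding 18 is strictly better here, so truthful bidding is not dominant.

No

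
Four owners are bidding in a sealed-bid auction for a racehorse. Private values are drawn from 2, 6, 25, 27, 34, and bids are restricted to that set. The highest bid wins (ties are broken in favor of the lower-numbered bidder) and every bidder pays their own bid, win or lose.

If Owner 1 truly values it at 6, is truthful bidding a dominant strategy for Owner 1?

No

Consider the case where Owner 2 bids 2, Owner 3 bids 2 and Owner 4 bids 2.
Truthful bid 6: wins, pays 6, utility 6 - 6 = 0.
Bid 2 instead: wins, pays 2, utility 6 - 2 = 4.
Since 4 > 0, bidding 2 is strictly better here, so truthful bidding is not dominant.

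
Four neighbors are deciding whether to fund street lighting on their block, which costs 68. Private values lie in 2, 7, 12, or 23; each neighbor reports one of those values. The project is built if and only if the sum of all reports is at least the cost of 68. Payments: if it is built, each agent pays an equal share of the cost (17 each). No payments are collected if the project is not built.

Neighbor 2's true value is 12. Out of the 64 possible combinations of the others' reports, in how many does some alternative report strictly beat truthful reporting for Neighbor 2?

3

Others report (12, 23, 23): truth gives -5; report 2 gives 0 > -5. Violating.
Others report (23, 12, 23): truth gives -5; report 2 gives 0 > -5. Violating.
Others report (23, 23, 12): truth gives -5; report 2 gives 0 > -5. Violating.
Others report (2, 2, 2): truth gives 0; no alternative beats it.
Others report (2, 2, 7): truth gives 0; no alternative beats it.
(Checking all 64 profiles: 3 have a profitable deviation, 61 do not.)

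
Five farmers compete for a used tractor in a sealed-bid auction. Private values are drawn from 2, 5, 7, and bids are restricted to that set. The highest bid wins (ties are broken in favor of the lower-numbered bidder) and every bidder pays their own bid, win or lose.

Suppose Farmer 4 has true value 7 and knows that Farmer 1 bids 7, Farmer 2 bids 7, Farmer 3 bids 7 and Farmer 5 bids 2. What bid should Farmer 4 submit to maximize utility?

2

Bid 2: loses but pays 2, utility -2.
Bid 5: loses but pays 5, utility -5.
Bid 7: loses but pays 7, utility -7.
The best choice is 2 with utility -2.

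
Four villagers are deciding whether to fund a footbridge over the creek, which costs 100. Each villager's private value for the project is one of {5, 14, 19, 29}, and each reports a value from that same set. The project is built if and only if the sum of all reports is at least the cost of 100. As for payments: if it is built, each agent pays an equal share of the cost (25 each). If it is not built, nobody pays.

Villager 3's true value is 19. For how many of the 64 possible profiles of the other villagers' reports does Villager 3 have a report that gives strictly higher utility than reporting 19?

1

Others report (29, 29, 29): truth gives -6; report 5 gives 0 > -6. Violating.
Others report (5, 5, 5): truth gives 0; no alternative beats it.
Others report (5, 5, 14): truth gives 0; no alternative beats it.
(Checking all 64 profiles: 1 has a profitable deviation, 63 do not.)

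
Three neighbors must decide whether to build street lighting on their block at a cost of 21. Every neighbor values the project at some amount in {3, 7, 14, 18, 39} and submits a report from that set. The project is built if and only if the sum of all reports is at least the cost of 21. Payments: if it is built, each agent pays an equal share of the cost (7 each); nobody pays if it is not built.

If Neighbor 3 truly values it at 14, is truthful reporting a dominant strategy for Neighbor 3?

Consider the case where Neighbor 1 reports 3 and Neighbor 2 reports 3.
Truthful report 14: project not built, utility 0.
Report 18 instead: project built, pays 7, utility 14 - 7 = 7.
Since 7 > 0, reporting 18 is strictly better here, so truthful reporting is not dominant.

No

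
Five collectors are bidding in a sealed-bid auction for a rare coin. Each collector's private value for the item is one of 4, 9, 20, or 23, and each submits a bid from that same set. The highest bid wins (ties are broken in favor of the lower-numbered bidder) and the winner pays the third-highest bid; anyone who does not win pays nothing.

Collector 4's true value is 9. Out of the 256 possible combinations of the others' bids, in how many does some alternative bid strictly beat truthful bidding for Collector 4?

8

Others bid (4, 4, 4, 20): truth gives 0; bid 20 gives 5 > 0. Violating.
Others bid (4, 4, 4, 23): truth gives 0; bid 23 gives 5 > 0. Violating.
Others bid (4, 4, 9, 4): truth gives 0; bid 20 gives 5 > 0. Violating.
Others bid (4, 4, 20, 4): truth gives 0; bid 23 gives 5 > 0. Violating.
Others bid (4, 4, 4, 4): truth gives 5; no alternative beats it.
Others bid (4, 4, 4, 9): truth gives 5; no alternative beats it.
(Checking all 256 profiles: 8 have a profitable deviation, 248 do not.)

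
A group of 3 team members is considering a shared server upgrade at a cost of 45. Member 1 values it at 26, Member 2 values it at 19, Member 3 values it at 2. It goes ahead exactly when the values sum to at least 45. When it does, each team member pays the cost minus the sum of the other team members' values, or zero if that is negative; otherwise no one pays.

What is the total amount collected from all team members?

Total value 47 ≥ cost 45, so it is built.
Member 1: others sum to 21; max(0, 45 - 21) = 24.
Member 2: others sum to 28; max(0, 45 - 28) = 17.
Member 3: others sum to 45; max(0, 45 - 45) = 0.
Total collected = 24 + 17 + 0 = 41.

41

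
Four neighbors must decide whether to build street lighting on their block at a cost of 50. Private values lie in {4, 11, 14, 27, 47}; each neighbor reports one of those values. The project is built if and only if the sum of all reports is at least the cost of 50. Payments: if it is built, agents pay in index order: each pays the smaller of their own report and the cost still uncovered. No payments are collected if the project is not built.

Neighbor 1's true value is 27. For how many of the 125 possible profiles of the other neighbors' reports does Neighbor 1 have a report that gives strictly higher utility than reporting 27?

Others report (4, 4, 47): truth gives 0; report 4 gives 23 > 0. Violating.
Others report (4, 11, 27): truth gives 0; report 11 gives 16 > 0. Violating.
Others report (4, 11, 47): truth gives 0; report 4 gives 23 > 0. Violating.
Others report (4, 14, 27): truth gives 0; report 11 gives 16 > 0. Violating.
Others report (4, 4, 4): truth gives 0; no alternative beats it.
Others report (4, 4, 11): truth gives 0; no alternative beats it.
(Checking all 125 profiles: 102 have a profitable deviation, 23 do not.)

102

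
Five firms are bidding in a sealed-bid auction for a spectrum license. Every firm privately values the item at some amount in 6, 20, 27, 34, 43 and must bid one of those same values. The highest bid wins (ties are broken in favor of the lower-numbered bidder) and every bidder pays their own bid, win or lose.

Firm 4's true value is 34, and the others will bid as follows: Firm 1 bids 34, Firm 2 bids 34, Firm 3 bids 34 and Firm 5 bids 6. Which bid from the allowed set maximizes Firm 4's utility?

6

Bid 6: loses but pays 6, utility -6.
Bid 20: loses but pays 20, utility -20.
Bid 27: loses but pays 27, utility -27.
Bid 34: loses but pays 34, utility -34.
Bid 43: wins, pays 43, utility 34 - 43 = -9.
The best choice is 6 with utility -6.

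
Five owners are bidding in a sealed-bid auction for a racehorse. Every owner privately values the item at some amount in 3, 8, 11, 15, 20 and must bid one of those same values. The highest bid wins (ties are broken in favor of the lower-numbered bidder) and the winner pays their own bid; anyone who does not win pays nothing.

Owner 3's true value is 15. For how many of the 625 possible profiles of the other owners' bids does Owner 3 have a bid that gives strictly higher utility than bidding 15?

Others bid (3, 3, 3, 3): truth gives 0; bid 8 gives 7 > 0. Violating.
Others bid (3, 3, 3, 8): truth gives 0; bid 8 gives 7 > 0. Violating.
Others bid (3, 3, 3, 11): truth gives 0; bid 11 gives 4 > 0. Violating.
Others bid (3, 3, 8, 3): truth gives 0; bid 8 gives 7 > 0. Violating.
Others bid (3, 3, 3, 15): truth gives 0; no alternative beats it.
Others bid (3, 3, 3, 20): truth gives 0; no alternative beats it.
(Checking all 625 profiles: 36 have a profitable deviation, 589 do not.)

36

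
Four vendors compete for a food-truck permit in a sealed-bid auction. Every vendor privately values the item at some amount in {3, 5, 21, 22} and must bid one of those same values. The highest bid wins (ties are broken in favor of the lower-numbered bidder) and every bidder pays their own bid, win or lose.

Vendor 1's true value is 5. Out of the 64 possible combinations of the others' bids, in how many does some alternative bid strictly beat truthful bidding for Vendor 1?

57

Others bid (3, 3, 3): truth gives 0; bid 3 gives 2 > 0. Violating.
Others bid (3, 3, 21): truth gives -5; bid 3 gives -3 > -5. Violating.
Others bid (3, 3, 22): truth gives -5; bid 3 gives -3 > -5. Violating.
Others bid (3, 5, 21): truth gives -5; bid 3 gives -3 > -5. Violating.
Others bid (3, 3, 5): truth gives 0; no alternative beats it.
Others bid (3, 5, 3): truth gives 0; no alternative beats it.
(Checking all 64 profiles: 57 have a profitable deviation, 7 do not.)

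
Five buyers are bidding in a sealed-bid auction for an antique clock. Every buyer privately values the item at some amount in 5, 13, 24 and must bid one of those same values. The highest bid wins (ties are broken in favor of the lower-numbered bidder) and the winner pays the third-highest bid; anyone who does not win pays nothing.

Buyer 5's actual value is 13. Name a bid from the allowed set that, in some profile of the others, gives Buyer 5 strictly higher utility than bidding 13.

Suppose Buyer 1 bids 5, Buyer 2 bids 5, Buyer 3 bids 5 and Buyer 4 bids 13.
Bid 13: loses, pays 0, utility 0.
Bid 24: wins, pays 5, utility 13 - 5 = 8.
So bidding 24 beats truth here (8 > 0).

24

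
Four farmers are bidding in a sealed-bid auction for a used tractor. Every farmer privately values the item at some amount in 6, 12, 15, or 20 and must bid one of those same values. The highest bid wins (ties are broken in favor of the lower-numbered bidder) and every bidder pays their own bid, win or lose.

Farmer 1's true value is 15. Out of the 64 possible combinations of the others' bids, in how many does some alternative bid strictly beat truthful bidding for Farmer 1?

Others bid (6, 6, 6): truth gives 0; bid 6 gives 9 > 0. Violating.
Others bid (6, 6, 12): truth gives 0; bid 12 gives 3 > 0. Violating.
Others bid (6, 6, 20): truth gives -15; bid 20 gives -5 > -15. Violating.
Others bid (6, 12, 6): truth gives 0; bid 12 gives 3 > 0. Violating.
Others bid (6, 6, 15): truth gives 0; no alternative beats it.
Others bid (6, 12, 15): truth gives 0; no alternative beats it.
(Checking all 64 profiles: 45 have a profitable deviation, 19 do not.)

45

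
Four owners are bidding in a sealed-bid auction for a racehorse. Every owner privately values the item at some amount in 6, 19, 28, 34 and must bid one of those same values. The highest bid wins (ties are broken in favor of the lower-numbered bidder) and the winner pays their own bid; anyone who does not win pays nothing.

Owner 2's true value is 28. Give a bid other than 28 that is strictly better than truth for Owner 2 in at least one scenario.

Suppose Owner 1 bids 6, Owner 3 bids 6 and Owner 4 bids 6.
Bid 28: wins, pays 28, utility 28 - 28 = 0.
Bid 19: wins, pays 19, utility 28 - 19 = 9.
So bidding 19 beats truth here (9 > 0).

19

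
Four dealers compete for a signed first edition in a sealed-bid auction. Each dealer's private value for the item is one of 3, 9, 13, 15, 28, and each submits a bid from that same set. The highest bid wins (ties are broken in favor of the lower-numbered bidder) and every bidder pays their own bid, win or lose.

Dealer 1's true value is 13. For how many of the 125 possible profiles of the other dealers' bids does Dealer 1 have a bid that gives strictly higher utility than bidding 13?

106

Others bid (3, 3, 3): truth gives 0; bid 3 gives 10 > 0. Violating.
Others bid (3, 3, 9): truth gives 0; bid 9 gives 4 > 0. Violating.
Others bid (3, 3, 15): truth gives -13; bid 15 gives -2 > -13. Violating.
Others bid (3, 3, 28): truth gives -13; bid 3 gives -3 > -13. Violating.
Others bid (3, 3, 13): truth gives 0; no alternative beats it.
Others bid (3, 9, 13): truth gives 0; no alternative beats it.
(Checking all 125 profiles: 106 have a profitable deviation, 19 do not.)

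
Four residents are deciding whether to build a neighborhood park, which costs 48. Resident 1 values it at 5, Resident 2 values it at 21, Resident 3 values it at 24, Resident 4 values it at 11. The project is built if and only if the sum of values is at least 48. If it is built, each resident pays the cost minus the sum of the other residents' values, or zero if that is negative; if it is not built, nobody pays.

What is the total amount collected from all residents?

19

Total value 61 ≥ cost 48, so it is built.
Resident 1: others sum to 56; max(0, 48 - 56) = 0.
Resident 2: others sum to 40; max(0, 48 - 40) = 8.
Resident 3: others sum to 37; max(0, 48 - 37) = 11.
Resident 4: others sum to 50; max(0, 48 - 50) = 0.
Total collected = 0 + 8 + 11 + 0 = 19.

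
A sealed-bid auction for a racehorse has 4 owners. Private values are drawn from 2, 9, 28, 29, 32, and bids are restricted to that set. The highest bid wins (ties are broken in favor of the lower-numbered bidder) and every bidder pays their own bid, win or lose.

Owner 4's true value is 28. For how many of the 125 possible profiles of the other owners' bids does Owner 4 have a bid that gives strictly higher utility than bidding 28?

Others bid (2, 2, 2): truth gives 0; bid 9 gives 19 > 0. Violating.
Others bid (2, 2, 28): truth gives -28; bid 29 gives -1 > -28. Violating.
Others bid (2, 2, 29): truth gives -28; bid 2 gives -2 > -28. Violating.
Others bid (2, 2, 32): truth gives -28; bid 2 gives -2 > -28. Violating.
Others bid (2, 2, 9): truth gives 0; no alternative beats it.
Others bid (2, 9, 2): truth gives 0; no alternative beats it.
(Checking all 125 profiles: 118 have a profitable deviation, 7 do not.)

118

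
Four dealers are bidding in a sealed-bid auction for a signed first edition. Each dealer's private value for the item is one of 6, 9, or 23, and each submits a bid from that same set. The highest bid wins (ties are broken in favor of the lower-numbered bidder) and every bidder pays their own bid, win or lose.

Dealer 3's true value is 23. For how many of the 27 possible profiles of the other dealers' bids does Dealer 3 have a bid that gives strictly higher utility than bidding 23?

17

Others bid (6, 6, 6): truth gives 0; bid 9 gives 14 > 0. Violating.
Others bid (6, 6, 9): truth gives 0; bid 9 gives 14 > 0. Violating.
Others bid (6, 23, 6): truth gives -23; bid 6 gives -6 > -23. Violating.
Others bid (6, 23, 9): truth gives -23; bid 6 gives -6 > -23. Violating.
Others bid (6, 6, 23): truth gives 0; no alternative beats it.
Others bid (6, 9, 6): truth gives 0; no alternative beats it.
(Checking all 27 profiles: 17 have a profitable deviation, 10 do not.)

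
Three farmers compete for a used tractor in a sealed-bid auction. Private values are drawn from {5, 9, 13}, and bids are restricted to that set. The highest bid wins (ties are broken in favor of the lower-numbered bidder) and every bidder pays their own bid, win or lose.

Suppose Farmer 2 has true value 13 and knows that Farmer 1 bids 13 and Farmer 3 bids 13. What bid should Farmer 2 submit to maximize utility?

Bid 5: loses but pays 5, utility -5.
Bid 9: loses but pays 9, utility -9.
Bid 13: loses but pays 13, utility -13.
The best choice is 5 with utility -5.

5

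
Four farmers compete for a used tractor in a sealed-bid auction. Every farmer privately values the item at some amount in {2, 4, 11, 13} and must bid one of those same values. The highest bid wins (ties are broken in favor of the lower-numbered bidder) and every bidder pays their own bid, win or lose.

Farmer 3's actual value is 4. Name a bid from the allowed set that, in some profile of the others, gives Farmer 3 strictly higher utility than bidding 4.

Suppose Farmer 1 bids 2, Farmer 2 bids 2 and Farmer 4 bids 11.
Bid 4: loses but pays 4, utility -4.
Bid 2: loses but pays 2, utility -2.
So bidding 2 beats truth here (-2 > -4).

2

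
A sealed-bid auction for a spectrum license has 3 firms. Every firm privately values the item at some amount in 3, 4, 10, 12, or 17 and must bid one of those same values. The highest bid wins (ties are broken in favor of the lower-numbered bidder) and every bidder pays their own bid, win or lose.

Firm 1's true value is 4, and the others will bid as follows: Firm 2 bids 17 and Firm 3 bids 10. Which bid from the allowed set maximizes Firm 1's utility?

3

Bid 3: loses but pays 3, utility -3.
Bid 4: loses but pays 4, utility -4.
Bid 10: loses but pays 10, utility -10.
Bid 12: loses but pays 12, utility -12.
Bid 17: wins, pays 17, utility 4 - 17 = -13.
The best choice is 3 with utility -3.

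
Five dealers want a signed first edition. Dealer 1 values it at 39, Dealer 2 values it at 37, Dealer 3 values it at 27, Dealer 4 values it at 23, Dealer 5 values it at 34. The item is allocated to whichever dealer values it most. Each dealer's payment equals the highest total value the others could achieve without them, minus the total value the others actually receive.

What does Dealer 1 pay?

Dealer 1 has the highest value and receives the item.
Without Dealer 1, the item would go to the next-highest value, 37, so the others could achieve 37.
With Dealer 1 present and winning, the others receive nothing, so their total is 0.
Payment = 37 - 0 = 37.

37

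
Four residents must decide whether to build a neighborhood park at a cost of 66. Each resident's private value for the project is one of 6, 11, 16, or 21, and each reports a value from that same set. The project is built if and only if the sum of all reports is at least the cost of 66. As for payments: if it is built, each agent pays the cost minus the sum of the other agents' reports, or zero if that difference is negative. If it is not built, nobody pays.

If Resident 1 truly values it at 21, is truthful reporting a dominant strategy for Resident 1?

Check each profile of the others' reports and compare truth against every alternative report.
Others report (6, 21, 21): truth gives 3, best alternative gives 0.
Others report (11, 16, 21): truth gives 3, best alternative gives 0.
Others report (11, 21, 16): truth gives 3, best alternative gives 0.
Others report (16, 11, 21): truth gives 3, best alternative gives 0.
Others report (16, 16, 16): truth gives 3, best alternative gives 0.
Others report (16, 21, 11): truth gives 3, best alternative gives 0.
(Remaining 58 profiles checked similarly; truth is weakly best in each.)
In every case the truthful report is at least as good as any alternative, so it is a dominant strategy.

Yes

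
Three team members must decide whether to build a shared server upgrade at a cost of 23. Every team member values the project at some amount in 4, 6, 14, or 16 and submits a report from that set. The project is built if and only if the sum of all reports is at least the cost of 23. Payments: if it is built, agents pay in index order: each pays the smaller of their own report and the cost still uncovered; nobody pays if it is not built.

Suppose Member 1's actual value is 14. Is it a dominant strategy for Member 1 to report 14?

Consider the case where Member 2 reports 4 and Member 3 reports 14.
Truthful report 14: project built, pays 14, utility 14 - 14 = 0.
Report 6 instead: project built, pays 6, utility 14 - 6 = 8.
Since 8 > 0, reporting 6 is strictly better here, so truthful reporting is not dominant.

No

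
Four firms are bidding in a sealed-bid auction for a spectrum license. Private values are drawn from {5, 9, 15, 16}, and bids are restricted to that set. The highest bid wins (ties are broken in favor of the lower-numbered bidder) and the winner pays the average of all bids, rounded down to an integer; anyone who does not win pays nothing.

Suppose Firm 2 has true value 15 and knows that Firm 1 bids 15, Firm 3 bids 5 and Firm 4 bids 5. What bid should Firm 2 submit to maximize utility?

Bid 5: loses, pays 0, utility 0.
Bid 9: loses, pays 0, utility 0.
Bid 15: loses, pays 0, utility 0.
Bid 16: wins, pays 10, utility 15 - 10 = 5.
The best choice is 16 with utility 5.

16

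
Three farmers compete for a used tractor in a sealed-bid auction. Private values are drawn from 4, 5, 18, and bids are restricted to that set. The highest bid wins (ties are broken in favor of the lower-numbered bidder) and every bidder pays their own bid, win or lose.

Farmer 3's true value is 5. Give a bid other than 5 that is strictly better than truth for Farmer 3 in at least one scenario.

4

Suppose Farmer 1 bids 4 and Farmer 2 bids 5.
Bid 5: loses but pays 5, utility -5.
Bid 4: loses but pays 4, utility -4.
So bidding 4 beats truth here (-4 > -5).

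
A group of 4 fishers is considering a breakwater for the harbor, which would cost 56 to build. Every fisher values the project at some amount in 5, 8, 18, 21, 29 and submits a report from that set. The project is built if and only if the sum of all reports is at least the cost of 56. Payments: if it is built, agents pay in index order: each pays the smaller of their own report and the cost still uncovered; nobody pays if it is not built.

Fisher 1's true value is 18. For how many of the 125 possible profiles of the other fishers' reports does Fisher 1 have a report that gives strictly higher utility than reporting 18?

Others report (5, 18, 29): truth gives 0; report 5 gives 13 > 0. Violating.
Others report (5, 21, 29): truth gives 0; report 5 gives 13 > 0. Violating.
Others report (5, 29, 18): truth gives 0; report 5 gives 13 > 0. Violating.
Others report (5, 29, 21): truth gives 0; report 5 gives 13 > 0. Violating.
Others report (5, 5, 5): truth gives 0; no alternative beats it.
Others report (5, 5, 8): truth gives 0; no alternative beats it.
(Checking all 125 profiles: 60 have a profitable deviation, 65 do not.)

60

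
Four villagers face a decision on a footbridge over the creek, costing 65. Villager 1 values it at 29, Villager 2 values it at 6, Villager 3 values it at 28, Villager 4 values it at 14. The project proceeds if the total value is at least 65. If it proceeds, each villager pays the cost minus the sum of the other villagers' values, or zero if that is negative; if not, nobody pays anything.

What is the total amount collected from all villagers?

35

Total value 77 ≥ cost 65, so it is built.
Villager 1: others sum to 48; max(0, 65 - 48) = 17.
Villager 2: others sum to 71; max(0, 65 - 71) = 0.
Villager 3: others sum to 49; max(0, 65 - 49) = 16.
Villager 4: others sum to 63; max(0, 65 - 63) = 2.
Total collected = 17 + 0 + 16 + 2 = 35.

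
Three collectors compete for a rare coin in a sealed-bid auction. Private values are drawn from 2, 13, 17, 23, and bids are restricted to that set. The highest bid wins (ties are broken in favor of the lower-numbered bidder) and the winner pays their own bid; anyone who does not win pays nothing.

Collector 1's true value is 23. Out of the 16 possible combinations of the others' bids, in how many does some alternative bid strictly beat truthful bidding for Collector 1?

9

Others bid (2, 2): truth gives 0; bid 2 gives 21 > 0. Violating.
Others bid (2, 13): truth gives 0; bid 13 gives 10 > 0. Violating.
Others bid (2, 17): truth gives 0; bid 17 gives 6 > 0. Violating.
Others bid (13, 2): truth gives 0; bid 13 gives 10 > 0. Violating.
Others bid (2, 23): truth gives 0; no alternative beats it.
Others bid (13, 23): truth gives 0; no alternative beats it.
(Checking all 16 profiles: 9 have a profitable deviation, 7 do not.)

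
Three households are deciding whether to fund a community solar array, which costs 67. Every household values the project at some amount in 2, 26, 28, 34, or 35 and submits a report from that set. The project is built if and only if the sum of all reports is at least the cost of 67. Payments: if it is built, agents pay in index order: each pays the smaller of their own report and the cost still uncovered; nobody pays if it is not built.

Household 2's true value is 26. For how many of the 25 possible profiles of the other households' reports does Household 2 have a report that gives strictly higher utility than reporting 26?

4

Others report (34, 34): truth gives 0; report 2 gives 24 > 0. Violating.
Others report (34, 35): truth gives 0; report 2 gives 24 > 0. Violating.
Others report (35, 34): truth gives 0; report 2 gives 24 > 0. Violating.
Others report (35, 35): truth gives 0; report 2 gives 24 > 0. Violating.
Others report (2, 2): truth gives 0; no alternative beats it.
Others report (2, 26): truth gives 0; no alternative beats it.
(Checking all 25 profiles: 4 have a profitable deviation, 21 do not.)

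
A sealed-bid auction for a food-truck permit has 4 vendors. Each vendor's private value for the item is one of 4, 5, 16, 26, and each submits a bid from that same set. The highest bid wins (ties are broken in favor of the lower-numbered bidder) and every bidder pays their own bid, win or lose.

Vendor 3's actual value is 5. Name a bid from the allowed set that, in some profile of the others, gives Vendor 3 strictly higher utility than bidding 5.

Suppose Vendor 1 bids 4, Vendor 2 bids 4 and Vendor 4 bids 16.
Bid 5: loses but pays 5, utility -5.
Bid 4: loses but pays 4, utility -4.
So bidding 4 beats truth here (-4 > -5).

4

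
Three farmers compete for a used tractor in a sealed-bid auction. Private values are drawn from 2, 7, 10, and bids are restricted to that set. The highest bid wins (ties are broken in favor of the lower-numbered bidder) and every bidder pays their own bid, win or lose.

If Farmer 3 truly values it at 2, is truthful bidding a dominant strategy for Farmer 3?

Yes

Check each profile of the others' bids and compare truth against every alternative bid.
Others bid (2, 7): truth gives -2, best alternative gives -7.
Others bid (2, 10): truth gives -2, best alternative gives -7.
Others bid (7, 2): truth gives -2, best alternative gives -7.
Others bid (7, 7): truth gives -2, best alternative gives -7.
Others bid (7, 10): truth gives -2, best alternative gives -7.
Others bid (10, 2): truth gives -2, best alternative gives -7.
(Remaining 3 profiles checked similarly; truth is weakly best in each.)
In every case the truthful bid is at least as good as any alternative, so it is a dominant strategy.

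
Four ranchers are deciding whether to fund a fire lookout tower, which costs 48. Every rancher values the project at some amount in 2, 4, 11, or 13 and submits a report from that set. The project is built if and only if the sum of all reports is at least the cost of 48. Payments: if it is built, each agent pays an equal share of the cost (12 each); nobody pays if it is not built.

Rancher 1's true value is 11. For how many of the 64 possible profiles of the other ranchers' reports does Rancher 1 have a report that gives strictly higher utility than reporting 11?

4

Others report (11, 13, 13): truth gives -1; report 2 gives 0 > -1. Violating.
Others report (13, 11, 13): truth gives -1; report 2 gives 0 > -1. Violating.
Others report (13, 13, 11): truth gives -1; report 2 gives 0 > -1. Violating.
Others report (13, 13, 13): truth gives -1; report 2 gives 0 > -1. Violating.
Others report (2, 2, 2): truth gives 0; no alternative beats it.
Others report (2, 2, 4): truth gives 0; no alternative beats it.
(Checking all 64 profiles: 4 have a profitable deviation, 60 do not.)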